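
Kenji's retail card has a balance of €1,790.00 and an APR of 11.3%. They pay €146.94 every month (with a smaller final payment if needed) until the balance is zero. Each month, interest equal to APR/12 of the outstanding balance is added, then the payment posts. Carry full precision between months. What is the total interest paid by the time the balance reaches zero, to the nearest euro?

€120

Monthly rate r = 11.3%/12 = 0.941667% = 0.00941667.
Payoff takes n = ⌈−ln(1 − rB₀/P)/ln(1+r)⌉ = ⌈13.000⌉ = 13 payments; the last is €146.92.
Total paid = 12·€146.94 + €146.92 = €1,910.20.
Total interest = total paid − principal = €1,910.20 − €1,790.00 = €120.20.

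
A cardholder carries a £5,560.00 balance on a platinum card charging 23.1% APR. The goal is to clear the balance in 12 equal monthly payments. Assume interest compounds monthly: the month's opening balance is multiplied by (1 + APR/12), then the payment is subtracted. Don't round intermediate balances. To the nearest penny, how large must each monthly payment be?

Monthly rate r = 23.1%/12 = 1.925% = 0.01925.
Level-payment amortization: P = B₀·r / (1 − (1+r)^(−n)) = 5560.00·0.01925 / (1 − 1.01925^(−12)).
Denominator 1 − (1+r)^(−12) = 0.204516166.
P = 107.03 / 0.204516166 ≈ 523.33.

£523.33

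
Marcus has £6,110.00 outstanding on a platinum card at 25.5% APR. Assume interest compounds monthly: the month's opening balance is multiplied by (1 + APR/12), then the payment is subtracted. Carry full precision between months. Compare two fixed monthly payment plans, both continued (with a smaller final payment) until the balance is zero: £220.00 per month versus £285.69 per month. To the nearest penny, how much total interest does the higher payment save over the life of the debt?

£1,099.44

Monthly rate r = 25.5%/12 = 2.125% = 0.02125.
At £220.00/mo: n = ⌈−ln(1 − rB₀/P)/ln(1+r)⌉ = 43 payments (last £93.31); total interest = total paid − £6,110.00 = £3,223.31.
At £285.69/mo: 29 payments (last £234.55); total interest £2,123.87.
Interest saved = £3,223.31 − £2,123.87 = £1,099.44.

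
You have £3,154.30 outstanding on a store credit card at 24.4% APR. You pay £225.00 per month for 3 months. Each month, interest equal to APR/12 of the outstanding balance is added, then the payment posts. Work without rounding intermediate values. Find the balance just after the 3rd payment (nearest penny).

£2,661.83

Monthly rate r = 24.4%/12 = 2.03333% = 0.0203333.
Each month: B ← B·(1+r) − £225.00.
Month 1: interest £64.14; balance after payment £2,993.44.
Month 2: interest £60.87; balance after payment £2,829.30.
Month 3: interest £57.53; balance after payment £2,661.83.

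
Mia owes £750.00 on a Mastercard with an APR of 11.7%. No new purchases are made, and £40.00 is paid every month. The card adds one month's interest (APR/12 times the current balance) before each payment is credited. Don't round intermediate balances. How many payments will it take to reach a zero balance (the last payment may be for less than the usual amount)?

Monthly rate r = 11.7%/12 = 0.975% = 0.00975.
Recurrence: B ← B·(1+r) − £40.00.
Month 1: interest £7.31; balance after payment £717.31.
Month 2: interest £6.99; balance after payment £684.31.
Closed form: n = −ln(1 − rB₀/P)/ln(1+r) = −ln(0.81719)/ln(1.00975) ≈ 20.807, so the balance reaches zero during payment 21.

21 months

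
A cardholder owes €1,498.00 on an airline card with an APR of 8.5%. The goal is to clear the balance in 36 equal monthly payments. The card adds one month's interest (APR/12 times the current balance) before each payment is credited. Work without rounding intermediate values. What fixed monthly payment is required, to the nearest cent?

€47.29

Monthly rate r = 8.5%/12 = 0.708333% = 0.00708333.
Level-payment amortization: P = B₀·r / (1 − (1+r)^(−n)) = 1498.00·0.00708333 / (1 − 1.00708^(−36)).
Denominator 1 − (1+r)^(−36) = 0.22438663.
P = 10.6108 / 0.22438663 ≈ 47.29.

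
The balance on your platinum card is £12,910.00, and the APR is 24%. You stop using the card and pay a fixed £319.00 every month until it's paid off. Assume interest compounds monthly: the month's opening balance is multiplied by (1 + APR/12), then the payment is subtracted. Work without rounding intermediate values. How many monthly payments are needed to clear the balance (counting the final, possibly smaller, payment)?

84 months

Monthly rate r = 24%/12 = 2% = 0.02.
Recurrence: B ← B·(1+r) − £319.00.
Month 1: interest £258.20; balance after payment £12,849.20.
Month 2: interest £256.98; balance after payment £12,787.18.
Closed form: n = −ln(1 − rB₀/P)/ln(1+r) = −ln(0.1906)/ln(1.02) ≈ 83.706, so the balance reaches zero during payment 84.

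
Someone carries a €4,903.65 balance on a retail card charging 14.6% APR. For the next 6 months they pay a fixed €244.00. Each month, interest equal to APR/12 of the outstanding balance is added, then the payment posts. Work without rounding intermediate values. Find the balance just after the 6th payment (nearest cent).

€3,763.42

Monthly rate r = 14.6%/12 = 1.21667% = 0.0121667.
Each month: B ← B·(1+r) − €244.00.
Month 1: interest €59.66; balance after payment €4,719.31.
Month 2: interest €57.42; balance after payment €4,532.73.
Month 3: interest €55.15; balance after payment €4,343.88.
Month 4: interest €52.85; balance after payment €4,152.73.
Month 5: interest €50.52; balance after payment €3,959.25.
Month 6: interest €48.17; balance after payment €3,763.42.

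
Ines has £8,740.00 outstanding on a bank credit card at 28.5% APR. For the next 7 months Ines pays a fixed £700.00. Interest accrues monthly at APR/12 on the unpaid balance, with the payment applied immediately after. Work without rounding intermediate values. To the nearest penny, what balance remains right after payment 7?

Monthly rate r = 28.5%/12 = 2.375% = 0.02375.
Each month: B ← B·(1+r) − £700.00.
Month 1: interest £207.57; balance after payment £8,247.58.
Month 2: interest £195.88; balance after payment £7,743.45.
Month 3: interest £183.91; balance after payment £7,227.36.
Month 4: interest £171.65; balance after payment £6,699.01.
Month 5: interest £159.10; balance after payment £6,158.11.
Month 6: interest £146.26; balance after payment £5,604.37.
Month 7: interest £133.10; balance after payment £5,037.47.

£5,037.47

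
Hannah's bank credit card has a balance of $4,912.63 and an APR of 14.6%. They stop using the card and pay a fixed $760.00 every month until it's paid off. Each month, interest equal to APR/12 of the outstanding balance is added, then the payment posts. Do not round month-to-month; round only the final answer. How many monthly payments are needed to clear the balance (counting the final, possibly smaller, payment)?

7 payments

Monthly rate r = 14.6%/12 = 1.21667% = 0.0121667.
Recurrence: B ← B·(1+r) − $760.00.
Month 1: interest $59.77; balance after payment $4,212.40.
Month 2: interest $51.25; balance after payment $3,503.65.
Closed form: n = −ln(1 − rB₀/P)/ln(1+r) = −ln(0.92135)/ln(1.01217) ≈ 6.773, so the balance reaches zero during payment 7.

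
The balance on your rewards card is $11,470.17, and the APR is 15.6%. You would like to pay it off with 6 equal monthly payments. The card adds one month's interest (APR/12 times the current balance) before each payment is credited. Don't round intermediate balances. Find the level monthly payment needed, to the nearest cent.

Monthly rate r = 15.6%/12 = 1.3% = 0.013.
Level-payment amortization: P = B₀·r / (1 − (1+r)^(−n)) = 11470.17·0.013 / (1 − 1.013^(−6)).
Denominator 1 − (1+r)^(−6) = 0.0745705247.
P = 149.112 / 0.0745705247 ≈ 1999.61.

$1,999.61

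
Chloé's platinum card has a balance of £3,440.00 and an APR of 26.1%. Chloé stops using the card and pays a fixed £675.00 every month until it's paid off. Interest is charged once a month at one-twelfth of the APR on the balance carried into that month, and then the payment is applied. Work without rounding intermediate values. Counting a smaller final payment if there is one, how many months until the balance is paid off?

6 months

Monthly rate r = 26.1%/12 = 2.175% = 0.02175.
Recurrence: B ← B·(1+r) − £675.00.
Month 1: interest £74.82; balance after payment £2,839.82.
Month 2: interest £61.77; balance after payment £2,226.59.
Month 3: interest £48.43; balance after payment £1,600.01.
Month 4: interest £34.80; balance after payment £959.81.
Month 5: interest £20.88; balance after payment £305.69.
Month 6: interest £6.65; balance after payment £0.00.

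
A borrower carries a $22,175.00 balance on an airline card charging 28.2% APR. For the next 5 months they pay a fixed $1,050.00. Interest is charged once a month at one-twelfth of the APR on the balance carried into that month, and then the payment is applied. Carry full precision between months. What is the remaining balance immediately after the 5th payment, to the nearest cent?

Monthly rate r = 28.2%/12 = 2.35% = 0.0235.
Each month: B ← B·(1+r) − $1,050.00.
Month 1: interest $521.11; balance after payment $21,646.11.
Month 2: interest $508.68; balance after payment $21,104.80.
Month 3: interest $495.96; balance after payment $20,550.76.
Month 4: interest $482.94; balance after payment $19,983.70.
Month 5: interest $469.62; balance after payment $19,403.32.

$19,403.32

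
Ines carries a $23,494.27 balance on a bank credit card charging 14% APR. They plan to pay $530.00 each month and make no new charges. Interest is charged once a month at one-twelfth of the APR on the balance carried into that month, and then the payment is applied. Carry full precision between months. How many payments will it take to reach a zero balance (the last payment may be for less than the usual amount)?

Monthly rate r = 14%/12 = 1.16667% = 0.0116667.
Recurrence: B ← B·(1+r) − $530.00.
Month 1: interest $274.10; balance after payment $23,238.37.
Month 2: interest $271.11; balance after payment $22,979.48.
Closed form: n = −ln(1 − rB₀/P)/ln(1+r) = −ln(0.48283)/ln(1.01167) ≈ 62.771, so the balance reaches zero during payment 63.

63 months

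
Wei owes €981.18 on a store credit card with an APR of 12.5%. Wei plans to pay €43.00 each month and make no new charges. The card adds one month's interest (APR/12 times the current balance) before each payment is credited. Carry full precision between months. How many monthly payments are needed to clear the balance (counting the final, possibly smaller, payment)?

27 months

Monthly rate r = 12.5%/12 = 1.04167% = 0.0104167.
Recurrence: B ← B·(1+r) − €43.00.
Month 1: interest €10.22; balance after payment €948.40.
Month 2: interest €9.88; balance after payment €915.28.
Closed form: n = −ln(1 − rB₀/P)/ln(1+r) = −ln(0.76231)/ln(1.01042) ≈ 26.190, so the balance reaches zero during payment 27.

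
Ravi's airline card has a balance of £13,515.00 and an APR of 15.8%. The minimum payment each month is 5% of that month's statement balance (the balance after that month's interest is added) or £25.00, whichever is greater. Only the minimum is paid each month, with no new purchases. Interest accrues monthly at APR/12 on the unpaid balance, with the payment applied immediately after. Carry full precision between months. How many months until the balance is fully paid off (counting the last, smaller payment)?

Monthly rate r = 15.8%/12 = 1.31667% = 0.0131667.
While 5% of the post-interest balance exceeds £25.00, each month B ← (B·(1+r))·(1 − 0.05), i.e. B shrinks by the factor (1+r)·0.95 = 0.96251.
This holds for months 1–87. Entering month 88 the balance is £486.42; 5% of the post-interest balance is now below £25.00, so the flat £25.00 minimum applies from here.
From month 88 a fixed £25.00 at rate r clears £486.42 in 23 more payments. Total: 87 + 23 = 110 months.

110 months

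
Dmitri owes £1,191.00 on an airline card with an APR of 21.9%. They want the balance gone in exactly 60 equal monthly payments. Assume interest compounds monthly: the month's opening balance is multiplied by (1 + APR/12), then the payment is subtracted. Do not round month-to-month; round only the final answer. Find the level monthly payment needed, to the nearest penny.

Monthly rate r = 21.9%/12 = 1.825% = 0.01825.
Level-payment amortization: P = B₀·r / (1 − (1+r)^(−n)) = 1191.00·0.01825 / (1 − 1.01825^(−60)).
Denominator 1 − (1+r)^(−60) = 0.662141481.
P = 21.7357 / 0.662141481 ≈ 32.83.

£32.83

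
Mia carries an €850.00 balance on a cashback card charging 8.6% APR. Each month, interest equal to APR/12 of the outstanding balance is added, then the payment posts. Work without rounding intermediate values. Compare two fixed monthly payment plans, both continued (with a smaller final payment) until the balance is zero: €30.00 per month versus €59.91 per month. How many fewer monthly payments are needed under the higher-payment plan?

16 fewer payments

Monthly rate r = 8.6%/12 = 0.716667% = 0.00716667.
At €30.00/mo: n = ⌈−ln(1 − rB₀/P)/ln(1+r)⌉ = 32 payments (last €23.53); total interest = total paid − €850.00 = €103.53.
At €59.91/mo: 16 payments (last €0.95); total interest €49.60.
Payments saved = 32 − 16 = 16.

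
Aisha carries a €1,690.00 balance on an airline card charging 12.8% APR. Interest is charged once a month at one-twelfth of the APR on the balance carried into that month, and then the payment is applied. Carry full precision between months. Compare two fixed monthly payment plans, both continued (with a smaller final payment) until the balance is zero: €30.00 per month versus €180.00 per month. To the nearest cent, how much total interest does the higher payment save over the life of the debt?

€806.85

Monthly rate r = 12.8%/12 = 1.06667% = 0.0106667.
At €30.00/mo: n = ⌈−ln(1 − rB₀/P)/ln(1+r)⌉ = 87 payments (last €17.12); total interest = total paid − €1,690.00 = €907.12.
At €180.00/mo: 10 payments (last €170.27); total interest €100.27.
Interest saved = €907.12 − €100.27 = €806.85.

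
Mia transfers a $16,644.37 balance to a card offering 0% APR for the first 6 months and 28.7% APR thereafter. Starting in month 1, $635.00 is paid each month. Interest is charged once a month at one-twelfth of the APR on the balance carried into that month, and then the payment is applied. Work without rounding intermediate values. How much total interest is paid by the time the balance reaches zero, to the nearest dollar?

Promo months 1–6 at r₀ = 0%/12 = 0; months 7+ at r₁ = 28.7%/12 = 0.0239167.
After month 6 (no interest yet): B = $16,644.37 − 6·$635.00 = $12,834.37.
Then at r₁ with $635.00/mo: n₂ = −ln(1 − r₁·B/P)/ln(1+r₁) ≈ 27.94 → 28 more payments.
Total paid = 33·$635.00 + $600.23 = $21,555.23; interest = $21,555.23 − $16,644.37 = $4,910.86.

$4,911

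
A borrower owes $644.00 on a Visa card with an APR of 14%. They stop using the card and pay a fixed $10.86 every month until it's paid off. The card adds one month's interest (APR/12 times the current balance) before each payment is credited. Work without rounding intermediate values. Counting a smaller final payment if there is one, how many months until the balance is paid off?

Monthly rate r = 14%/12 = 1.16667% = 0.0116667.
Recurrence: B ← B·(1+r) − $10.86.
Month 1: interest $7.51; balance after payment $640.65.
Month 2: interest $7.47; balance after payment $637.27.
Closed form: n = −ln(1 − rB₀/P)/ln(1+r) = −ln(0.30816)/ln(1.01167) ≈ 101.484, so the balance reaches zero during payment 102.

102 months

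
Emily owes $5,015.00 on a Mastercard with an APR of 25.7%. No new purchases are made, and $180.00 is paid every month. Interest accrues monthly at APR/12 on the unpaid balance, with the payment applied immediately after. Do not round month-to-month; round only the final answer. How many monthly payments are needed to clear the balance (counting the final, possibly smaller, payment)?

Monthly rate r = 25.7%/12 = 2.14167% = 0.0214167.
Recurrence: B ← B·(1+r) − $180.00.
Month 1: interest $107.40; balance after payment $4,942.40.
Month 2: interest $105.85; balance after payment $4,868.25.
Closed form: n = −ln(1 − rB₀/P)/ln(1+r) = −ln(0.40331)/ln(1.02142) ≈ 42.852, so the balance reaches zero during payment 43.

43 months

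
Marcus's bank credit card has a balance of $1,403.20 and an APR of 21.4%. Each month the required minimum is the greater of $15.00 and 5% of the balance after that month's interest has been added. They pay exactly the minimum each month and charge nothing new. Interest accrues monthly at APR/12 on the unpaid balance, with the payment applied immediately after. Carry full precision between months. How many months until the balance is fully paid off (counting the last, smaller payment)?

Monthly rate r = 21.4%/12 = 1.78333% = 0.0178333.
While 5% of the post-interest balance exceeds $15.00, each month B ← (B·(1+r))·(1 − 0.05), i.e. B shrinks by the factor (1+r)·0.95 = 0.96694.
This holds for months 1–47. Entering month 48 the balance is $289.02; 5% of the post-interest balance is now below $15.00, so the flat $15.00 minimum applies from here.
From month 48 a fixed $15.00 at rate r clears $289.02 in 24 more payments. Total: 47 + 24 = 71 months.

71 months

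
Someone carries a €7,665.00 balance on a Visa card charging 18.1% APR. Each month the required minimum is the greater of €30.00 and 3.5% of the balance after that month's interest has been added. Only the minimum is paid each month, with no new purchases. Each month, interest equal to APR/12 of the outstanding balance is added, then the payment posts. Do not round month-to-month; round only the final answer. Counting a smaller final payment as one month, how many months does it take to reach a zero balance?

Monthly rate r = 18.1%/12 = 1.50833% = 0.0150833.
While 3.5% of the post-interest balance exceeds €30.00, each month B ← (B·(1+r))·(1 − 0.035), i.e. B shrinks by the factor (1+r)·0.965 = 0.97956.
This holds for months 1–107. Entering month 108 the balance is €840.65; 3.5% of the post-interest balance is now below €30.00, so the flat €30.00 minimum applies from here.
From month 108 a fixed €30.00 at rate r clears €840.65 in 37 more payments. Total: 107 + 37 = 144 months.

144 months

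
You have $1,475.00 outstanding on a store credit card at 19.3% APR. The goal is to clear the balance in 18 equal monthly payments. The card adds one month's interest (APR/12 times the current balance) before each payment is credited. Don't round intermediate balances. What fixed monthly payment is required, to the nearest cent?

$95.03

Monthly rate r = 19.3%/12 = 1.60833% = 0.0160833.
Level-payment amortization: P = B₀·r / (1 − (1+r)^(−n)) = 1475.00·0.0160833 / (1 − 1.01608^(−18)).
Denominator 1 − (1+r)^(−18) = 0.249635809.
P = 23.7229 / 0.249635809 ≈ 95.03.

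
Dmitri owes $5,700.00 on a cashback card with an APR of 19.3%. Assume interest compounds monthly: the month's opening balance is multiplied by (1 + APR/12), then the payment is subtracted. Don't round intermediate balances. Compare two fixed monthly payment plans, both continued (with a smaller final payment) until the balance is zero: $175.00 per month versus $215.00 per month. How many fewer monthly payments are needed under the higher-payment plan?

Monthly rate r = 19.3%/12 = 1.60833% = 0.0160833.
At $175.00/mo: n = ⌈−ln(1 − rB₀/P)/ln(1+r)⌉ = 47 payments (last $89.09); total interest = total paid − $5,700.00 = $2,439.09.
At $215.00/mo: 35 payments (last $179.89); total interest $1,789.89.
Payments saved = 47 − 35 = 12.

12 fewer payments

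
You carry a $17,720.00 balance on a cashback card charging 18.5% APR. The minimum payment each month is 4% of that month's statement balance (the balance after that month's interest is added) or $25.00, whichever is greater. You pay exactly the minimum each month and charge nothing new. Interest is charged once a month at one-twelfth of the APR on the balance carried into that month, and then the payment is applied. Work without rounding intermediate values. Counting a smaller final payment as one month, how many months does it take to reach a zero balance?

Monthly rate r = 18.5%/12 = 1.54167% = 0.0154167.
While 4% of the post-interest balance exceeds $25.00, each month B ← (B·(1+r))·(1 − 0.04), i.e. B shrinks by the factor (1+r)·0.96 = 0.9748.
This holds for months 1–132. Entering month 133 the balance is $609.98; 4% of the post-interest balance is now below $25.00, so the flat $25.00 minimum applies from here.
From month 133 a fixed $25.00 at rate r clears $609.98 in 31 more payments. Total: 132 + 31 = 163 months.

163 months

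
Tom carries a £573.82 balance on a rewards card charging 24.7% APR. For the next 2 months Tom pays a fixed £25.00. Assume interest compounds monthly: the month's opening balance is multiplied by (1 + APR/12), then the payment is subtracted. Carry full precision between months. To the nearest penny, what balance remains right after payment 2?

Monthly rate r = 24.7%/12 = 2.05833% = 0.0205833.
Each month: B ← B·(1+r) − £25.00.
Month 1: interest £11.81; balance after payment £560.63.
Month 2: interest £11.54; balance after payment £547.17.

£547.17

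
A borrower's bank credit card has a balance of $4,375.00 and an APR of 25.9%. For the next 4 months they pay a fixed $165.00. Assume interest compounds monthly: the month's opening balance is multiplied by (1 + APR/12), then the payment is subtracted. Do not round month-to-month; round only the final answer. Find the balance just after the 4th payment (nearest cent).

$4,083.44

Monthly rate r = 25.9%/12 = 2.15833% = 0.0215833.
Each month: B ← B·(1+r) − $165.00.
Month 1: interest $94.43; balance after payment $4,304.43.
Month 2: interest $92.90; balance after payment $4,232.33.
Month 3: interest $91.35; balance after payment $4,158.68.
Month 4: interest $89.76; balance after payment $4,083.44.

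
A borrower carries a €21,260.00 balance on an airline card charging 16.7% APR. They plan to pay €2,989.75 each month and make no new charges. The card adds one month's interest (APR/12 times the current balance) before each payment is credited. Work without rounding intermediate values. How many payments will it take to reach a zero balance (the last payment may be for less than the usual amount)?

Monthly rate r = 16.7%/12 = 1.39167% = 0.0139167.
Recurrence: B ← B·(1+r) − €2,989.75.
Month 1: interest €295.87; balance after payment €18,566.12.
Month 2: interest €258.38; balance after payment €15,834.75.
Closed form: n = −ln(1 − rB₀/P)/ln(1+r) = −ln(0.90104)/ln(1.01392) ≈ 7.540, so the balance reaches zero during payment 8.

8 payments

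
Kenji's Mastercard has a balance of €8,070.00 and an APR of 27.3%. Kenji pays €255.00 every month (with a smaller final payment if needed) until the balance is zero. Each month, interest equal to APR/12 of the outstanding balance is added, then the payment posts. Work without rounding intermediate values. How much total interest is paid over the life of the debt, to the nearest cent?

€6,359.61

Monthly rate r = 27.3%/12 = 2.275% = 0.02275.
Payoff takes n = ⌈−ln(1 − rB₀/P)/ln(1+r)⌉ = ⌈56.584⌉ = 57 payments; the last is €149.61.
Total paid = 56·€255.00 + €149.61 = €14,429.61.
Total interest = total paid − principal = €14,429.61 − €8,070.00 = €6,359.61.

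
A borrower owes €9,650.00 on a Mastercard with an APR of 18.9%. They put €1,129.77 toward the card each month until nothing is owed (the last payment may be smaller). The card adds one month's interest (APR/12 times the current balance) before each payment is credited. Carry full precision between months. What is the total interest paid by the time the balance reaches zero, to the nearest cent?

€796.95

Monthly rate r = 18.9%/12 = 1.575% = 0.01575.
Payoff takes n = ⌈−ln(1 − rB₀/P)/ln(1+r)⌉ = ⌈9.246⌉ = 10 payments; the last is €279.02.
Total paid = 9·€1,129.77 + €279.02 = €10,446.95.
Total interest = total paid − principal = €10,446.95 − €9,650.00 = €796.95.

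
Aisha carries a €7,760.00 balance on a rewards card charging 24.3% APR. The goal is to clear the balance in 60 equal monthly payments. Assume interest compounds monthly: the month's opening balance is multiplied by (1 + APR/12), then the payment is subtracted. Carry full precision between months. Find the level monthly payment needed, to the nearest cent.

€224.59

Monthly rate r = 24.3%/12 = 2.025% = 0.02025.
Level-payment amortization: P = B₀·r / (1 − (1+r)^(−n)) = 7760.00·0.02025 / (1 − 1.02025^(−60)).
Denominator 1 − (1+r)^(−60) = 0.699666489.
P = 157.14 / 0.699666489 ≈ 224.59.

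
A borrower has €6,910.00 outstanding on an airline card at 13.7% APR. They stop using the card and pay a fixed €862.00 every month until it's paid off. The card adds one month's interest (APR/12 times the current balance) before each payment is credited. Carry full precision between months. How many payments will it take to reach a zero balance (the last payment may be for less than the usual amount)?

Monthly rate r = 13.7%/12 = 1.14167% = 0.0114167.
Recurrence: B ← B·(1+r) − €862.00.
Month 1: interest €78.89; balance after payment €6,126.89.
Month 2: interest €69.95; balance after payment €5,334.84.
Closed form: n = −ln(1 − rB₀/P)/ln(1+r) = −ln(0.90848)/ln(1.01142) ≈ 8.455, so the balance reaches zero during payment 9.

9 payments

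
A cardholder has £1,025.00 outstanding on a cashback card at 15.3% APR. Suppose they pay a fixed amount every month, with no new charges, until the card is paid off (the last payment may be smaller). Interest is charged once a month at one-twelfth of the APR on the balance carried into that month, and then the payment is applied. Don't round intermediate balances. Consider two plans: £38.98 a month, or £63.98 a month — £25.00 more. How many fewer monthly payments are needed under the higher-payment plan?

Monthly rate r = 15.3%/12 = 1.275% = 0.01275.
At £38.98/mo: n = ⌈−ln(1 − rB₀/P)/ln(1+r)⌉ = 33 payments (last £9.12); total interest = total paid − £1,025.00 = £231.48.
At £63.98/mo: 19 payments (last £2.22); total interest £128.86.
Payments saved = 33 − 19 = 14.

14 fewer payments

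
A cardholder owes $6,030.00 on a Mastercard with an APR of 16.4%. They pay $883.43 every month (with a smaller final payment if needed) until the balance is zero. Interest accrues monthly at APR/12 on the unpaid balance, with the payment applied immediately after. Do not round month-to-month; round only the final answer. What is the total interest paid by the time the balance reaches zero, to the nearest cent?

$344.23

Monthly rate r = 16.4%/12 = 1.36667% = 0.0136667.
Payoff takes n = ⌈−ln(1 − rB₀/P)/ln(1+r)⌉ = ⌈7.214⌉ = 8 payments; the last is $190.22.
Total paid = 7·$883.43 + $190.22 = $6,374.23.
Total interest = total paid − principal = $6,374.23 − $6,030.00 = $344.23.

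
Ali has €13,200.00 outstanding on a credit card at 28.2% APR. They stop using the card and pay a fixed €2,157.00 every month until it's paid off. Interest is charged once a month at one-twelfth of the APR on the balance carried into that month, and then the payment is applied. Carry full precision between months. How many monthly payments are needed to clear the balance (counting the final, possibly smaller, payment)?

7 payments

Monthly rate r = 28.2%/12 = 2.35% = 0.0235.
Recurrence: B ← B·(1+r) − €2,157.00.
Month 1: interest €310.20; balance after payment €11,353.20.
Month 2: interest €266.80; balance after payment €9,463.00.
Closed form: n = −ln(1 − rB₀/P)/ln(1+r) = −ln(0.85619)/ln(1.0235) ≈ 6.684, so the balance reaches zero during payment 7.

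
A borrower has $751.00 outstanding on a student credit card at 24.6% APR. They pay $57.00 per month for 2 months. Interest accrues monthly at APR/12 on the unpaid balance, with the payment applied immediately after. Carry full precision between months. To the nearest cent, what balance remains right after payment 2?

Monthly rate r = 24.6%/12 = 2.05% = 0.0205.
Each month: B ← B·(1+r) − $57.00.
Month 1: interest $15.40; balance after payment $709.40.
Month 2: interest $14.54; balance after payment $666.94.

$666.94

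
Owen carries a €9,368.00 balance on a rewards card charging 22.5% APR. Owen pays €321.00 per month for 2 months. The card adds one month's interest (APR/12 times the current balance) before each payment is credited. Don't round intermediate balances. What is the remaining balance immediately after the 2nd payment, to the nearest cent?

Monthly rate r = 22.5%/12 = 1.875% = 0.01875.
Each month: B ← B·(1+r) − €321.00.
Month 1: interest €175.65; balance after payment €9,222.65.
Month 2: interest €172.92; balance after payment €9,074.57.

€9,074.57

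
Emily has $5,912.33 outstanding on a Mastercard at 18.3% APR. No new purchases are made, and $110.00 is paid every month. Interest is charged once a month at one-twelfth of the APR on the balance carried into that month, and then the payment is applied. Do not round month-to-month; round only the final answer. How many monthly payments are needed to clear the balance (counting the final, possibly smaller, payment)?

Monthly rate r = 18.3%/12 = 1.525% = 0.01525.
Recurrence: B ← B·(1+r) − $110.00.
Month 1: interest $90.16; balance after payment $5,892.49.
Month 2: interest $89.86; balance after payment $5,872.35.
Closed form: n = −ln(1 − rB₀/P)/ln(1+r) = −ln(0.18034)/ln(1.01525) ≈ 113.178, so the balance reaches zero during payment 114.

114 payments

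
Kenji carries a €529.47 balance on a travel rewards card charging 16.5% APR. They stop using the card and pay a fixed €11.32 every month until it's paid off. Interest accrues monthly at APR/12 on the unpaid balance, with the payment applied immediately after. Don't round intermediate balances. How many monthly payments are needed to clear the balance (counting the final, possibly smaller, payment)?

Monthly rate r = 16.5%/12 = 1.375% = 0.01375.
Recurrence: B ← B·(1+r) − €11.32.
Month 1: interest €7.28; balance after payment €525.43.
Month 2: interest €7.22; balance after payment €521.33.
Closed form: n = −ln(1 − rB₀/P)/ln(1+r) = −ln(0.35687)/ln(1.01375) ≈ 75.451, so the balance reaches zero during payment 76.

76 payments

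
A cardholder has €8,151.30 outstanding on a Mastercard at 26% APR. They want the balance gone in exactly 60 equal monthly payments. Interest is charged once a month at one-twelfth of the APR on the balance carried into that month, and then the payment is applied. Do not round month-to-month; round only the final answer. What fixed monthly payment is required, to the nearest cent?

Monthly rate r = 26%/12 = 2.16667% = 0.0216667.
Level-payment amortization: P = B₀·r / (1 − (1+r)^(−n)) = 8151.30·0.0216667 / (1 − 1.02167^(−60)).
Denominator 1 − (1+r)^(−60) = 0.723658219.
P = 176.612 / 0.723658219 ≈ 244.05.

€244.05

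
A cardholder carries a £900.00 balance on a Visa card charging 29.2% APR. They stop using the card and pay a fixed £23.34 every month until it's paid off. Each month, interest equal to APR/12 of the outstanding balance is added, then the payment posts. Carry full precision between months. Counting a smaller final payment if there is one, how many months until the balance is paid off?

Monthly rate r = 29.2%/12 = 2.43333% = 0.0243333.
Recurrence: B ← B·(1+r) − £23.34.
Month 1: interest £21.90; balance after payment £898.56.
Month 2: interest £21.86; balance after payment £897.08.
Closed form: n = −ln(1 − rB₀/P)/ln(1+r) = −ln(0.061697)/ln(1.02433) ≈ 115.861, so the balance reaches zero during payment 116.

116 months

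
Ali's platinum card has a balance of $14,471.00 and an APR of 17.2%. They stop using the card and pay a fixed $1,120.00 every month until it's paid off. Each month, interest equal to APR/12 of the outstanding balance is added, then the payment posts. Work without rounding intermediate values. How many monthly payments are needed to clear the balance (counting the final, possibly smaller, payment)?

15 payments

Monthly rate r = 17.2%/12 = 1.43333% = 0.0143333.
Recurrence: B ← B·(1+r) − $1,120.00.
Month 1: interest $207.42; balance after payment $13,558.42.
Month 2: interest $194.34; balance after payment $12,632.75.
Closed form: n = −ln(1 − rB₀/P)/ln(1+r) = −ln(0.81481)/ln(1.01433) ≈ 14.391, so the balance reaches zero during payment 15.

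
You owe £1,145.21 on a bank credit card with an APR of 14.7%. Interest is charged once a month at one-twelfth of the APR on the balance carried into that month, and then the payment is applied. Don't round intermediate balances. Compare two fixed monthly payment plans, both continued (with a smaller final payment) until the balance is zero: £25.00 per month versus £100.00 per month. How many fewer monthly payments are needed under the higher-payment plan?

55 fewer payments

Monthly rate r = 14.7%/12 = 1.225% = 0.01225.
At £25.00/mo: n = ⌈−ln(1 − rB₀/P)/ln(1+r)⌉ = 68 payments (last £16.13); total interest = total paid − £1,145.21 = £545.92.
At £100.00/mo: 13 payments (last £41.63); total interest £96.42.
Payments saved = 68 − 13 = 55.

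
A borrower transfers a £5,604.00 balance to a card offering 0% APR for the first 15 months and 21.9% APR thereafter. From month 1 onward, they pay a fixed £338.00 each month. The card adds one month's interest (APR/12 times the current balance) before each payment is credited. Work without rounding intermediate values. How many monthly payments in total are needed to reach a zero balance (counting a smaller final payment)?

Promo months 1–15 at r₀ = 0%/12 = 0; months 16+ at r₁ = 21.9%/12 = 0.01825.
After month 15 (no interest yet): B = £5,604.00 − 15·£338.00 = £534.00.
Then at r₁ with £338.00/mo: n₂ = −ln(1 − r₁·B/P)/ln(1+r₁) ≈ 1.62 → 2 more payments.

17 payments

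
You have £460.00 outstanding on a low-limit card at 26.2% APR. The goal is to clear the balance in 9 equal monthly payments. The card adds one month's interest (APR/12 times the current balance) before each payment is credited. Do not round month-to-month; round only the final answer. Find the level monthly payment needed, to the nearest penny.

£56.85

Monthly rate r = 26.2%/12 = 2.18333% = 0.0218333.
Level-payment amortization: P = B₀·r / (1 − (1+r)^(−n)) = 460.00·0.0218333 / (1 − 1.02183^(−9)).
Denominator 1 − (1+r)^(−9) = 0.176659634.
P = 10.0433 / 0.176659634 ≈ 56.85.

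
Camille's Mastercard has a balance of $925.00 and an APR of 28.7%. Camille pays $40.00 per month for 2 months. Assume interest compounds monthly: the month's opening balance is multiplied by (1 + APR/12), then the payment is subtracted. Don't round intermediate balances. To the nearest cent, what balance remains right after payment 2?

Monthly rate r = 28.7%/12 = 2.39167% = 0.0239167.
Each month: B ← B·(1+r) − $40.00.
Month 1: interest $22.12; balance after payment $907.12.
Month 2: interest $21.70; balance after payment $888.82.

$888.82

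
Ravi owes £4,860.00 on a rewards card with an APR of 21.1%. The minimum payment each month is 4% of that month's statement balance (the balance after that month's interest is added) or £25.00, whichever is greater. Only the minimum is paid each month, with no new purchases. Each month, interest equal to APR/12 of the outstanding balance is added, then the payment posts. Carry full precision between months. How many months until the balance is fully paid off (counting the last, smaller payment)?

Monthly rate r = 21.1%/12 = 1.75833% = 0.0175833.
While 4% of the post-interest balance exceeds £25.00, each month B ← (B·(1+r))·(1 − 0.04), i.e. B shrinks by the factor (1+r)·0.96 = 0.97688.
This holds for months 1–89. Entering month 90 the balance is £606.04; 4% of the post-interest balance is now below £25.00, so the flat £25.00 minimum applies from here.
From month 90 a fixed £25.00 at rate r clears £606.04 in 32 more payments. Total: 89 + 32 = 121 months.

121 months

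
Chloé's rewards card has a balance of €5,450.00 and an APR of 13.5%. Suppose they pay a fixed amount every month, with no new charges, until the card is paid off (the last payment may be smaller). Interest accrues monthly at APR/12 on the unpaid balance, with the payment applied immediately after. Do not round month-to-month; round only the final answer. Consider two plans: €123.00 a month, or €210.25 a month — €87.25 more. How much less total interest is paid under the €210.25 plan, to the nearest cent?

€1,107.91

Monthly rate r = 13.5%/12 = 1.125% = 0.01125.
At €123.00/mo: n = ⌈−ln(1 − rB₀/P)/ln(1+r)⌉ = 62 payments (last €84.64); total interest = total paid − €5,450.00 = €2,137.64.
At €210.25/mo: 31 payments (last €172.23); total interest €1,029.73.
Interest saved = €2,137.64 − €1,029.73 = €1,107.91.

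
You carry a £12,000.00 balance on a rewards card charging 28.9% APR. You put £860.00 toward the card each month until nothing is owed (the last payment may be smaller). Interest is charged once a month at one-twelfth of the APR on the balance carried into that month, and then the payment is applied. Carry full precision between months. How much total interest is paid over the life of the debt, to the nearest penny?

£2,801.62

Monthly rate r = 28.9%/12 = 2.40833% = 0.0240833.
Payoff takes n = ⌈−ln(1 − rB₀/P)/ln(1+r)⌉ = ⌈17.209⌉ = 18 payments; the last is £181.62.
Total paid = 17·£860.00 + £181.62 = £14,801.62.
Total interest = total paid − principal = £14,801.62 − £12,000.00 = £2,801.62.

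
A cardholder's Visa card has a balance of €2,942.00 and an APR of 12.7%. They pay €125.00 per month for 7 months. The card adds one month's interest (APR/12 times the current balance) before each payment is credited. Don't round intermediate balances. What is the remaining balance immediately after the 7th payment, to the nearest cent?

€2,263.72

Monthly rate r = 12.7%/12 = 1.05833% = 0.0105833.
Each month: B ← B·(1+r) − €125.00.
Month 1: interest €31.14; balance after payment €2,848.14.
Month 2: interest €30.14; balance after payment €2,753.28.
Month 3: interest €29.14; balance after payment €2,657.42.
Month 4: interest €28.12; balance after payment €2,560.54.
Month 5: interest €27.10; balance after payment €2,462.64.
Month 6: interest €26.06; balance after payment €2,363.70.
Month 7: interest €25.02; balance after payment €2,263.72.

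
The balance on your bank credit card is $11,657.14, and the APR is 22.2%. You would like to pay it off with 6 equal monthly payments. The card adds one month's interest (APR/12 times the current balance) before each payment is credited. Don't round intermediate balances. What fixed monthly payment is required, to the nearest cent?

$2,070.58

Monthly rate r = 22.2%/12 = 1.85% = 0.0185.
Level-payment amortization: P = B₀·r / (1 − (1+r)^(−n)) = 11657.14·0.0185 / (1 − 1.0185^(−6)).
Denominator 1 − (1+r)^(−6) = 0.10415309.
P = 215.657 / 0.10415309 ≈ 2070.58.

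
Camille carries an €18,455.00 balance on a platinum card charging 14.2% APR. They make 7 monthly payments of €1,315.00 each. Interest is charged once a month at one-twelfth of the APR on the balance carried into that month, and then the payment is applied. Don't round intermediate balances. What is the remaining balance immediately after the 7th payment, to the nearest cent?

Monthly rate r = 14.2%/12 = 1.18333% = 0.0118333.
Each month: B ← B·(1+r) − €1,315.00.
Month 1: interest €218.38; balance after payment €17,358.38.
Month 2: interest €205.41; balance after payment €16,248.79.
Month 3: interest €192.28; balance after payment €15,126.07.
Month 4: interest €178.99; balance after payment €13,990.06.
Month 5: interest €165.55; balance after payment €12,840.61.
Month 6: interest €151.95; balance after payment €11,677.56.
Month 7: interest €138.18; balance after payment €10,500.74.

€10,500.74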